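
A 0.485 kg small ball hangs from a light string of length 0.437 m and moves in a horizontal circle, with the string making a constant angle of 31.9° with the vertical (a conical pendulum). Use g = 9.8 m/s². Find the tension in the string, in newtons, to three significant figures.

Vertically the bob has no acceleration, so T cosθ = mg.
T = mg/cosθ = 0.485 × 9.8 / cos 31.9° = 4.753/0.8490 = 5.599 N.

5.60 N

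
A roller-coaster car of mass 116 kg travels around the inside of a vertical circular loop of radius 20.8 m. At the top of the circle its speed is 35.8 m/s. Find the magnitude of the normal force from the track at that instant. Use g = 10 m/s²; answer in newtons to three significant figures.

At the top, both N and the weight mg point inward (toward the centre), so N + mg = mv²/r.
N = m(v²/r − g) = 116 × ((35.8)²/20.8 − 10.0) = 116 × (61.62 − 10.0) = 116 × 51.62 = 5988 N.

5990 N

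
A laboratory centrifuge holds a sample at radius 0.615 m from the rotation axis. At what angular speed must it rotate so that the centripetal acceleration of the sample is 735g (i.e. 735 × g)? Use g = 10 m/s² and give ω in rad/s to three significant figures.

109 rad/s

Centripetal acceleration a_c = ω²r. Setting ω²r = 735g:
ω = √(735g / r) = √(735 × 10.0 / 0.615) = √11950 = 109.3 rad/s.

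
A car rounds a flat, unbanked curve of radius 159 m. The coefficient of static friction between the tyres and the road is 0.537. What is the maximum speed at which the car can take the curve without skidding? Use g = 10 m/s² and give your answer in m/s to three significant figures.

Friction provides the centripetal force on a flat curve. At maximum speed it is at its limiting value: μ_s m g = m v²/r.
Mass cancels: v_max = √(μ_s g r) = √(0.537 × 10.0 × 159) = √853.8 = 29.22 m/s.

29.2 m/s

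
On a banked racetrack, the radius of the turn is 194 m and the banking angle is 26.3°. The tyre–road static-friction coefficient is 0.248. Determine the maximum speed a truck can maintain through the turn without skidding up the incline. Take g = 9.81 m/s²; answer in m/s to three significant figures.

At the maximum speed, friction acts down the slope at its limiting value f = μN. Radially (horizontal, toward centre): N sinθ + μN cosθ = mv²/r. Vertically: N cosθ − μN sinθ = mg.
Dividing: v² = r g (sinθ + μcosθ)/(cosθ − μsinθ).
sinθ + μcosθ = 0.4431 + 0.248×0.8965 = 0.6654; cosθ − μsinθ = 0.8965 − 0.248×0.4431 = 0.7866.
v² = 194 × 9.81 × 0.6654/0.7866 = 1610 m²/s², so v = 40.12 m/s.

40.1 m/s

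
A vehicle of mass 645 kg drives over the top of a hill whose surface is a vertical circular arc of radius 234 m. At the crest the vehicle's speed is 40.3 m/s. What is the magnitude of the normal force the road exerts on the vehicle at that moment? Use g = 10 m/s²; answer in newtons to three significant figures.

At the crest the centripetal acceleration points downward (toward the centre of the arc), so mg − N = mv²/r.
N = m(g − v²/r) = 645 × (10.0 − (40.3)²/234) = 645 × (10.0 − 6.941) = 645 × 3.059 = 1973 N.

1970 N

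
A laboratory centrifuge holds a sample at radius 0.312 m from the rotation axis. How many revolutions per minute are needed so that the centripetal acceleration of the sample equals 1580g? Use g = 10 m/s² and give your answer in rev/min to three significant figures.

2150 rev/min

Require ω²r = 1580g, so ω = √(1580 × 10.0/0.312) = 225.0 rad/s.
In rev/min: ω × 60/(2π) = 225.0 × 60/(2π) = 2149 rev/min.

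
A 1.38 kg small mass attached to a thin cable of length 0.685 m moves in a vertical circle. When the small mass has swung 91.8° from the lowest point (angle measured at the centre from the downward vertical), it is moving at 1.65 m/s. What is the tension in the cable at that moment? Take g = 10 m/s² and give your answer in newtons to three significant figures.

5.05 N

Take the radial direction toward the centre of the circle as positive. The component of the weight along the string toward the centre is −mg cos φ (φ measured from the bottom), so Newton's second law along the string gives T − mg cos φ = m v²/r.
cos 91.8° = -0.03141, so T = m(v²/r + g cos φ) = 1.38 × ((1.65)²/0.685 + 10.0 × -0.03141) = 1.38 × (3.974 + (-0.3141)) = 1.38 × 3.660 = 5.051 N.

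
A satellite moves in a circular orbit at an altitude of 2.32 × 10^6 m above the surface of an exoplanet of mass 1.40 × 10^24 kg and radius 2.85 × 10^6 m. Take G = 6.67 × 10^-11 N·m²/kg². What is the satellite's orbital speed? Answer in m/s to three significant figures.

4250 m/s

Orbital radius r = R + h = 2.85 × 10^6 + 2.32 × 10^6 = 5.170 × 10^6 m.
Gravity supplies the centripetal force: G M m / r² = m v² / r, so v = √(GM/r).
v = √(6.67 × 10^-11 × 1.40 × 10^24 / 5.170 × 10^6) = √(1.806 × 10^7) = 4250 m/s.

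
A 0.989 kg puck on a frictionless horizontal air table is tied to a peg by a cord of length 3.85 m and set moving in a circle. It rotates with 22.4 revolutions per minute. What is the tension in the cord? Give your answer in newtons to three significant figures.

21.0 N

ω = 22.4 rev/min × 2π/60 = 2.346 rad/s, so v = ωr = 2.346 × 3.85 = 9.031 m/s.
The tension is the only horizontal force, so it supplies the full centripetal force: T = m v²/r = 0.989 × (9.031)²/3.85 = 0.989 × 81.56/3.85 = 20.95 N.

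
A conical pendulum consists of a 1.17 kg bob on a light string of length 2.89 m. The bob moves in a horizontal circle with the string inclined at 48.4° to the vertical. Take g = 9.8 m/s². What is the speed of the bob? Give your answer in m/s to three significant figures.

The radius of the circle is r = L sinθ = 2.89 × sin 48.4° = 2.161 m.
Horizontally T sinθ = mv²/r and vertically T cosθ = mg, so tanθ = v²/(rg).
v = √(r g tanθ) = √(2.161 × 9.8 × 1.126) = √23.85 = 4.884 m/s.

4.88 m/s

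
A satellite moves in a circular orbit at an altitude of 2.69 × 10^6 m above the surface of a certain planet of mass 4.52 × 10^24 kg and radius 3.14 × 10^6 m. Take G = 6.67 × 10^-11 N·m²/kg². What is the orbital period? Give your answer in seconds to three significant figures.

5090 s

r = R + h = 3.14 × 10^6 + 2.69 × 10^6 = 5.830 × 10^6 m. Gravity provides the centripetal force: G M m / r² = m v² / r ⇒ v = √(GM/r) = 7191 m/s.
T = 2πr/v = 2π × 5.830 × 10^6 / 7191 = 5094 s.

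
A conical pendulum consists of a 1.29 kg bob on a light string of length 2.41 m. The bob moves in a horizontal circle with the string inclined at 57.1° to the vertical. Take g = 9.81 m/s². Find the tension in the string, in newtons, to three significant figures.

Vertically the bob has no acceleration, so T cosθ = mg.
T = mg/cosθ = 1.29 × 9.81 / cos 57.1° = 12.65/0.5432 = 23.30 N.

23.3 N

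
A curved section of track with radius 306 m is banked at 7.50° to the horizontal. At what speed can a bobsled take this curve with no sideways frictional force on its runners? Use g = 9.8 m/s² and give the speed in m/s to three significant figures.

On a frictionless banked curve, N sinθ = mv²/r and N cosθ = mg, so tanθ = v²/(rg).
v = √(r g tanθ) = √(306 × 9.8 × tan 7.50°) = √(306 × 9.8 × 0.1317) = √394.8 = 19.87 m/s.

19.9 m/s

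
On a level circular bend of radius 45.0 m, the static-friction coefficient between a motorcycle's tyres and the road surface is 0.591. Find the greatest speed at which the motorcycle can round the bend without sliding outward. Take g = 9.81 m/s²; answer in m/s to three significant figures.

On a flat curve, static friction is the only horizontal force, so it must supply the full centripetal force: μ_s m g = m v²/r.
Mass cancels: v_max = √(μ_s g r) = √(0.591 × 9.81 × 45.0) = √260.9 = 16.15 m/s.

16.2 m/s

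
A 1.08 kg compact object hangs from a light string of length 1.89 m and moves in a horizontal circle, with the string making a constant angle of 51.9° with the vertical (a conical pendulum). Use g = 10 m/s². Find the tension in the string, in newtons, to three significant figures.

Vertically the bob has no acceleration, so T cosθ = mg.
T = mg/cosθ = 1.08 × 10.0 / cos 51.9° = 10.80/0.6170 = 17.50 N.

17.5 N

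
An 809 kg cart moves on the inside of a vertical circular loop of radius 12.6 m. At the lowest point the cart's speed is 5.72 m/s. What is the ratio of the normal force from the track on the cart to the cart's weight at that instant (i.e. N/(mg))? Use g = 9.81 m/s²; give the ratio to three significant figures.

At the bottom, N − mg = mv²/r, so N = m(v²/r + g) and N/(mg) = v²/(rg) + 1 = (5.72)²/(12.6 × 9.81) + 1 = 0.2647 + 1 = 1.265.

1.26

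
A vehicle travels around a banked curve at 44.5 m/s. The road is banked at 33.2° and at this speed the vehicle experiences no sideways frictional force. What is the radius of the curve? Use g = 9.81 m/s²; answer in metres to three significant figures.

Frictionless banking: tanθ = v²/(rg), so r = v²/(g tanθ).
r = (44.5)²/(9.81 × tan 33.2°) = 1980/(9.81 × 0.6544) = 1980/6.419 = 308.5 m.

308 m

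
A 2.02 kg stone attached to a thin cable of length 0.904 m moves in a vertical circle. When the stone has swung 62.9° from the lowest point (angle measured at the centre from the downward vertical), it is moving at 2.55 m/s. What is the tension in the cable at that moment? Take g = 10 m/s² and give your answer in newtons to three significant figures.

Take the radial direction toward the centre of the circle as positive. The component of the weight along the string toward the centre is −mg cos φ (φ measured from the bottom), so Newton's second law along the string gives T − mg cos φ = m v²/r.
cos 62.9° = 0.4555, so T = m(v²/r + g cos φ) = 2.02 × ((2.55)²/0.904 + 10.0 × 0.4555) = 2.02 × (7.193 + (4.555)) = 2.02 × 11.75 = 23.73 N.

23.7 N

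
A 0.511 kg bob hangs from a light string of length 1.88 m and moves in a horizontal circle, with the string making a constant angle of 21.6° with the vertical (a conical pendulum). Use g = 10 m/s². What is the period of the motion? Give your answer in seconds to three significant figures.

2.63 s

r = L sinθ = 0.6921 m. From T sinθ = mω²r and T cosθ = mg: tanθ = ω²r/g, so ω² = g tanθ / r = g/(L cosθ).
ω = √(g/(L cosθ)) = √(10.0/(1.88 × 0.9298)) = √5.721 = 2.392 rad/s.
Period = 2π/ω = 2.627 s.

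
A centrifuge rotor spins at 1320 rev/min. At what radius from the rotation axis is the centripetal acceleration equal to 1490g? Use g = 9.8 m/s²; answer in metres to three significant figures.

0.764 m

ω = 1320 rev/min × 2π/60 = 138.2 rad/s.
a_c = ω²r = 1490g ⇒ r = 1490 × 9.8 / (138.2)² = 14600/19110 = 0.7642 m.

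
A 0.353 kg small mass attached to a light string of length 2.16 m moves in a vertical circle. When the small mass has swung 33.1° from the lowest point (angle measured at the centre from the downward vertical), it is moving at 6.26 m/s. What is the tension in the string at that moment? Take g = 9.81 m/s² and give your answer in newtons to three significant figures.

Take the radial direction toward the centre of the circle as positive. The component of the weight along the string toward the centre is −mg cos φ (φ measured from the bottom), so Newton's second law along the string gives T − mg cos φ = m v²/r.
cos 33.1° = 0.8377, so T = m(v²/r + g cos φ) = 0.353 × ((6.26)²/2.16 + 9.81 × 0.8377) = 0.353 × (18.14 + (8.218)) = 0.353 × 26.36 = 9.305 N.

9.31 N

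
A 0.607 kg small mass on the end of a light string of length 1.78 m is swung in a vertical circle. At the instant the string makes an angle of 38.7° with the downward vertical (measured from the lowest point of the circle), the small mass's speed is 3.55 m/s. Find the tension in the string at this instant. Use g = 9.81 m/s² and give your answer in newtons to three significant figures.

8.94 N

Take the radial direction toward the centre of the circle as positive. The component of the weight along the string toward the centre is −mg cos φ (φ measured from the bottom), so Newton's second law along the string gives T − mg cos φ = m v²/r.
cos 38.7° = 0.7804, so T = m(v²/r + g cos φ) = 0.607 × ((3.55)²/1.78 + 9.81 × 0.7804) = 0.607 × (7.080 + (7.656)) = 0.607 × 14.74 = 8.945 N.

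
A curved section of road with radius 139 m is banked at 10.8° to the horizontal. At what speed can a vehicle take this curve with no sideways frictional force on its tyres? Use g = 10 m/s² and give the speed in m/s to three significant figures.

16.3 m/s

On a frictionless banked curve, N sinθ = mv²/r and N cosθ = mg, so tanθ = v²/(rg).
v = √(r g tanθ) = √(139 × 10.0 × tan 10.8°) = √(139 × 10.0 × 0.1908) = √265.2 = 16.28 m/s.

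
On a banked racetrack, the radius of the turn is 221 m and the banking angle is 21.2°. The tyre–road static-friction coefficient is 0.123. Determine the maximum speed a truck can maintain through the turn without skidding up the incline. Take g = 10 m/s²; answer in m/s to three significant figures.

At the maximum speed, friction acts down the slope at its limiting value f = μN. Radially (horizontal, toward centre): N sinθ + μN cosθ = mv²/r. Vertically: N cosθ − μN sinθ = mg.
Dividing: v² = r g (sinθ + μcosθ)/(cosθ − μsinθ).
sinθ + μcosθ = 0.3616 + 0.123×0.9323 = 0.4763; cosθ − μsinθ = 0.9323 − 0.123×0.3616 = 0.8878.
v² = 221 × 10.0 × 0.4763/0.8878 = 1186 m²/s², so v = 34.43 m/s.

34.4 m/s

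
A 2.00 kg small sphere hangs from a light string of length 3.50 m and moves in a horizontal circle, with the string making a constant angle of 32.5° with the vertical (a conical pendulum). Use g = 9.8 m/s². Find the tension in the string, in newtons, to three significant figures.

23.2 N

Vertically the bob has no acceleration, so T cosθ = mg.
T = mg/cosθ = 2.00 × 9.8 / cos 32.5° = 19.60/0.8434 = 23.24 N.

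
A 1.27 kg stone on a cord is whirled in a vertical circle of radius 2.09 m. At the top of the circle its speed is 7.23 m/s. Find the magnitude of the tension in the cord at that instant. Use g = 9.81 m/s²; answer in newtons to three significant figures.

19.3 N

At the top, both T and the weight mg point inward (toward the centre), so T + mg = mv²/r.
T = m(v²/r − g) = 1.27 × ((7.23)²/2.09 − 9.81) = 1.27 × (25.01 − 9.81) = 1.27 × 15.20 = 19.31 N.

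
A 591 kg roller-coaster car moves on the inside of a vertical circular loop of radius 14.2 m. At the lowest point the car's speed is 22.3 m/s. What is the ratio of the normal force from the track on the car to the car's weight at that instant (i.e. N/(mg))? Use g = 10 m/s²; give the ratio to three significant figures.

4.50

At the bottom, N − mg = mv²/r, so N = m(v²/r + g) and N/(mg) = v²/(rg) + 1 = (22.3)²/(14.2 × 10.0) + 1 = 3.502 + 1 = 4.502.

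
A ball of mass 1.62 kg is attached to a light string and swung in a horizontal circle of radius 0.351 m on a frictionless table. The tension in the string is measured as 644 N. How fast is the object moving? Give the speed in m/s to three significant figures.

T = m v²/r ⇒ v = √(T r / m) = √(644 × 0.351 / 1.62) = √139.5 = 11.81 m/s.

11.8 m/s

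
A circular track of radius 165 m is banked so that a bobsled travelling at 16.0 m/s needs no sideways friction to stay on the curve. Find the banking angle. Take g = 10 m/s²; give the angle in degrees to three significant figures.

8.82°

With no friction, the horizontal component of the normal force provides the centripetal force: N sinθ = mv²/r, while N cosθ = mg vertically.
Dividing: tanθ = v²/(r g) = (16.0)²/(165 × 10.0) = 256.0/1650 = 0.1552.
θ = arctan(0.1552) = 8.819°.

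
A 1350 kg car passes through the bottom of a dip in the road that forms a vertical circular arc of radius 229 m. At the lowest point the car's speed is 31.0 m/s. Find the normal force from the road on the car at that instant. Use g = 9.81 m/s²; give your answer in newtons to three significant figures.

18900 N

At the lowest point, N points up (toward the centre) and the weight mg points down (away from the centre), so the net inward force is N − mg = mv²/r.
N = m(v²/r + g) = 1350 × ((31.0)²/229 + 9.81) = 1350 × (4.197 + 9.81) = 1350 × 14.01 = 18910 N.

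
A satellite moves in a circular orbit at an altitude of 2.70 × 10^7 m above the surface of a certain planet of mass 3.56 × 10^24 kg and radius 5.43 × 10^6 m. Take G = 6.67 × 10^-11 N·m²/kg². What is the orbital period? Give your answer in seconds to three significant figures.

r = R + h = 5.43 × 10^6 + 2.70 × 10^7 = 3.243 × 10^7 m. Gravity provides the centripetal force: G M m / r² = m v² / r ⇒ v = √(GM/r) = 2706 m/s.
T = 2πr/v = 2π × 3.243 × 10^7 / 2706 = 75300 s.

75300 s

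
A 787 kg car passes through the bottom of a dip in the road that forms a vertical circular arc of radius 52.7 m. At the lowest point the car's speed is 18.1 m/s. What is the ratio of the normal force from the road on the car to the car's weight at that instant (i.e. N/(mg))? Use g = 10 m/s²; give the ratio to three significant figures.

1.62

At the bottom, N − mg = mv²/r, so N = m(v²/r + g) and N/(mg) = v²/(rg) + 1 = (18.1)²/(52.7 × 10.0) + 1 = 0.6217 + 1 = 1.622.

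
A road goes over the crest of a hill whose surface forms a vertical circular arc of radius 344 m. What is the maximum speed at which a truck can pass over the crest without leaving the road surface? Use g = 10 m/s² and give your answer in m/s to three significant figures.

58.7 m/s

At the crest the centre of the circle is below the truck, so the net downward (centripetal) force is mg − N = mv²/r.
The truck leaves the road when N → 0, giving v_max = √(g r) = √(10.0 × 344) = 58.65 m/s.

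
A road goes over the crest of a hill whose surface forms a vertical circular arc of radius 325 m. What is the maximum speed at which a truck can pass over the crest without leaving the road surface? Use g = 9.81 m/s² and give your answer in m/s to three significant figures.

56.5 m/s

At the crest the centre of the circle is below the truck, so the net downward (centripetal) force is mg − N = mv²/r.
The truck leaves the road when N → 0, giving v_max = √(g r) = √(9.81 × 325) = 56.46 m/s.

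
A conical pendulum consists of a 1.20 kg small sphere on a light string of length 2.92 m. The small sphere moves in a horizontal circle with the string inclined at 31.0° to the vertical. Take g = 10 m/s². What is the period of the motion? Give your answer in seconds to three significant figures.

3.14 s

r = L sinθ = 1.504 m. From T sinθ = mω²r and T cosθ = mg: tanθ = ω²r/g, so ω² = g tanθ / r = g/(L cosθ).
ω = √(g/(L cosθ)) = √(10.0/(2.92 × 0.8572)) = √3.995 = 1.999 rad/s.
Period = 2π/ω = 3.143 s.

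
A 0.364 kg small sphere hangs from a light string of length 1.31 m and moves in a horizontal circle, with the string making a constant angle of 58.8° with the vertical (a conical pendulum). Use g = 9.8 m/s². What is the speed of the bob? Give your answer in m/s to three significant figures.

The radius of the circle is r = L sinθ = 1.31 × sin 58.8° = 1.121 m.
Horizontally T sinθ = mv²/r and vertically T cosθ = mg, so tanθ = v²/(rg).
v = √(r g tanθ) = √(1.121 × 9.8 × 1.651) = √18.13 = 4.258 m/s.

4.26 m/s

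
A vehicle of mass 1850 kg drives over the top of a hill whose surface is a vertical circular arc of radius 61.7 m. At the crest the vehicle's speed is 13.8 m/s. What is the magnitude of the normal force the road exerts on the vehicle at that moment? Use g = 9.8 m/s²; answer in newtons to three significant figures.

At the crest the centripetal acceleration points downward (toward the centre of the arc), so mg − N = mv²/r.
N = m(g − v²/r) = 1850 × (9.8 − (13.8)²/61.7) = 1850 × (9.8 − 3.087) = 1850 × 6.713 = 12420 N.

12400 N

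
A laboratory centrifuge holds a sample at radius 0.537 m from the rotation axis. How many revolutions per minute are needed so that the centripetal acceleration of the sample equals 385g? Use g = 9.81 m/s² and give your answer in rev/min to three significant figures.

801 rev/min

Require ω²r = 385g, so ω = √(385 × 9.81/0.537) = 83.86 rad/s.
In rev/min: ω × 60/(2π) = 83.86 × 60/(2π) = 800.8 rev/min.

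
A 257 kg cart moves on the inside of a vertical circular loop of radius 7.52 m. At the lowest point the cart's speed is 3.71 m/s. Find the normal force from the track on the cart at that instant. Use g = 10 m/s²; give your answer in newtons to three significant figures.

3040 N

At the lowest point, N points up (toward the centre) and the weight mg points down (away from the centre), so the net inward force is N − mg = mv²/r.
N = m(v²/r + g) = 257 × ((3.71)²/7.52 + 10.0) = 257 × (1.830 + 10.0) = 257 × 11.83 = 3040 N.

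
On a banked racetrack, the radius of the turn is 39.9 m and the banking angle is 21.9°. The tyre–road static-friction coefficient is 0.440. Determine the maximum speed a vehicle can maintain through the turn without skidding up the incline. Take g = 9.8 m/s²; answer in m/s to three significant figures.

20.0 m/s

At the maximum speed, friction acts down the slope at its limiting value f = μN. Radially (horizontal, toward centre): N sinθ + μN cosθ = mv²/r. Vertically: N cosθ − μN sinθ = mg.
Dividing: v² = r g (sinθ + μcosθ)/(cosθ − μsinθ).
sinθ + μcosθ = 0.3730 + 0.440×0.9278 = 0.7812; cosθ − μsinθ = 0.9278 − 0.440×0.3730 = 0.7637.
v² = 39.9 × 9.8 × 0.7812/0.7637 = 400.0 m²/s², so v = 20.00 m/s.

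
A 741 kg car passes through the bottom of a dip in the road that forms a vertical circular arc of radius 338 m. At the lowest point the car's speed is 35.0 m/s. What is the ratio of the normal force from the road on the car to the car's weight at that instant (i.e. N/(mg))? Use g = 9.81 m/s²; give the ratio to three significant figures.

At the bottom, N − mg = mv²/r, so N = m(v²/r + g) and N/(mg) = v²/(rg) + 1 = (35.0)²/(338 × 9.81) + 1 = 0.3694 + 1 = 1.369.

1.37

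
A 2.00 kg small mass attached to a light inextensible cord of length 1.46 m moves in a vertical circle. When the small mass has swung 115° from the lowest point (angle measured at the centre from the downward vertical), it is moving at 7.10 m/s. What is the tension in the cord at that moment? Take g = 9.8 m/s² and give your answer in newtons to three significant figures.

60.8 N

Take the radial direction toward the centre of the circle as positive. The component of the weight along the string toward the centre is −mg cos φ (φ measured from the bottom), so Newton's second law along the string gives T − mg cos φ = m v²/r.
cos 115° = -0.4226, so T = m(v²/r + g cos φ) = 2.00 × ((7.10)²/1.46 + 9.8 × -0.4226) = 2.00 × (34.53 + (-4.142)) = 2.00 × 30.39 = 60.77 N.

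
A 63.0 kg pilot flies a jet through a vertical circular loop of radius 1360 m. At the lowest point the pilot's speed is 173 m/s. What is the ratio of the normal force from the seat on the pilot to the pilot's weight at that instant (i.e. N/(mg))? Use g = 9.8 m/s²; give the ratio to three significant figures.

3.25

At the bottom, N − mg = mv²/r, so N = m(v²/r + g) and N/(mg) = v²/(rg) + 1 = (173)²/(1360 × 9.8) + 1 = 2.246 + 1 = 3.246.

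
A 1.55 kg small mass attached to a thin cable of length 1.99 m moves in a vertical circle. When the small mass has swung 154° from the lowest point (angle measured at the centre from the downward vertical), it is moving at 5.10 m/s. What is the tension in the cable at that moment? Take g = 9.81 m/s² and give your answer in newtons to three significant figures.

6.59 N

Take the radial direction toward the centre of the circle as positive. The component of the weight along the string toward the centre is −mg cos φ (φ measured from the bottom), so Newton's second law along the string gives T − mg cos φ = m v²/r.
cos 154° = -0.8988, so T = m(v²/r + g cos φ) = 1.55 × ((5.10)²/1.99 + 9.81 × -0.8988) = 1.55 × (13.07 + (-8.817)) = 1.55 × 4.253 = 6.592 N.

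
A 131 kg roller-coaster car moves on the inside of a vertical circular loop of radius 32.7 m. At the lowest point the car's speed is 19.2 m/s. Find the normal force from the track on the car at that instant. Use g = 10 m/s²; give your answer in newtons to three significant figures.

At the lowest point, N points up (toward the centre) and the weight mg points down (away from the centre), so the net inward force is N − mg = mv²/r.
N = m(v²/r + g) = 131 × ((19.2)²/32.7 + 10.0) = 131 × (11.27 + 10.0) = 131 × 21.27 = 2787 N.

2790 N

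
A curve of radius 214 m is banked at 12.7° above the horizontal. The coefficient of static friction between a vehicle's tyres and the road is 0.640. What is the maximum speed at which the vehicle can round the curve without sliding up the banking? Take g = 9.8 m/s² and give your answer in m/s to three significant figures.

At the maximum speed, friction acts down the slope at its limiting value f = μN. Radially (horizontal, toward centre): N sinθ + μN cosθ = mv²/r. Vertically: N cosθ − μN sinθ = mg.
Dividing: v² = r g (sinθ + μcosθ)/(cosθ − μsinθ).
sinθ + μcosθ = 0.2198 + 0.640×0.9755 = 0.8442; cosθ − μsinθ = 0.9755 − 0.640×0.2198 = 0.8348.
v² = 214 × 9.8 × 0.8442/0.8348 = 2121 m²/s², so v = 46.05 m/s.

46.1 m/s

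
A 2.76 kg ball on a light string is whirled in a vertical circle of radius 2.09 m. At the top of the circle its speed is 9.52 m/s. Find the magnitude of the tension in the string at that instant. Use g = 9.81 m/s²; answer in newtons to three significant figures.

At the top, both T and the weight mg point inward (toward the centre), so T + mg = mv²/r.
T = m(v²/r − g) = 2.76 × ((9.52)²/2.09 − 9.81) = 2.76 × (43.36 − 9.81) = 2.76 × 33.55 = 92.61 N.

92.6 N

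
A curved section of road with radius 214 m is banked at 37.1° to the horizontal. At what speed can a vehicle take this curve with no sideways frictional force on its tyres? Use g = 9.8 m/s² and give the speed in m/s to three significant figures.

On a frictionless banked curve, N sinθ = mv²/r and N cosθ = mg, so tanθ = v²/(rg).
v = √(r g tanθ) = √(214 × 9.8 × tan 37.1°) = √(214 × 9.8 × 0.7563) = √1586 = 39.83 m/s.

39.8 m/s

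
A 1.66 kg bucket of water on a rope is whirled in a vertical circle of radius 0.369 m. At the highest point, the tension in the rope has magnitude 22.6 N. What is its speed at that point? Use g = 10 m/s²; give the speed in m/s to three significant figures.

At the top, T + mg = mv²/r, so v = √(r(T/m + g)) = √(0.369 × (22.6/1.66 + 10.0)) = √(0.369 × 23.61) = √8.714 = 2.952 m/s.

2.95 m/s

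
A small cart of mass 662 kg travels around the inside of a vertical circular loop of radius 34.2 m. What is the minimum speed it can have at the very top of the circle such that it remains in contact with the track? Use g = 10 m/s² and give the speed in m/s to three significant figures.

At the highest point the centre is directly below, so both the weight and N act inward: N + mg = mv²/r.
At minimum speed N → 0, so mg = mv_min²/r ⇒ v_min = √(g r) = √(10.0 × 34.2) = 18.49 m/s.

18.5 m/s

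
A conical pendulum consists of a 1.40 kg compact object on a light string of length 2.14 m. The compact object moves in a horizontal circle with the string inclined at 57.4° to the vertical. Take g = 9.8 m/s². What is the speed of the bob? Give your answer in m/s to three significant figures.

The radius of the circle is r = L sinθ = 2.14 × sin 57.4° = 1.803 m.
Horizontally T sinθ = mv²/r and vertically T cosθ = mg, so tanθ = v²/(rg).
v = √(r g tanθ) = √(1.803 × 9.8 × 1.564) = √27.63 = 5.256 m/s.

5.26 m/s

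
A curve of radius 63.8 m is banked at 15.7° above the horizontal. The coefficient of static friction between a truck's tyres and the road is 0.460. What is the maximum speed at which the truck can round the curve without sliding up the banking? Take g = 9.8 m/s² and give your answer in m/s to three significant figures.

At the maximum speed, friction acts down the slope at its limiting value f = μN. Radially (horizontal, toward centre): N sinθ + μN cosθ = mv²/r. Vertically: N cosθ − μN sinθ = mg.
Dividing: v² = r g (sinθ + μcosθ)/(cosθ − μsinθ).
sinθ + μcosθ = 0.2706 + 0.460×0.9627 = 0.7134; cosθ − μsinθ = 0.9627 − 0.460×0.2706 = 0.8382.
v² = 63.8 × 9.8 × 0.7134/0.8382 = 532.2 m²/s², so v = 23.07 m/s.

23.1 m/s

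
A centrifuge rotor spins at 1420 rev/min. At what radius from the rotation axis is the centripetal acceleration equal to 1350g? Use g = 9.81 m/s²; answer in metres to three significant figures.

0.599 m

ω = 1420 rev/min × 2π/60 = 148.7 rad/s.
a_c = ω²r = 1350g ⇒ r = 1350 × 9.81 / (148.7)² = 13240/22110 = 0.5989 m.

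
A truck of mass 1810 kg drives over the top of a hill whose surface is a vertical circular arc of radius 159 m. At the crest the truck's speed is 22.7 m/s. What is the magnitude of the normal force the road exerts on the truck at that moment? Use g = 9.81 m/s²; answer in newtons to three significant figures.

At the crest the centripetal acceleration points downward (toward the centre of the arc), so mg − N = mv²/r.
N = m(g − v²/r) = 1810 × (9.81 − (22.7)²/159) = 1810 × (9.81 − 3.241) = 1810 × 6.569 = 11890 N.

11900 N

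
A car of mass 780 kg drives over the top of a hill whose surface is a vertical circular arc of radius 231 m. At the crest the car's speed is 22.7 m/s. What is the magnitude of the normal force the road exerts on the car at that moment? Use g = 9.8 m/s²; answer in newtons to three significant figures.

At the crest the centripetal acceleration points downward (toward the centre of the arc), so mg − N = mv²/r.
N = m(g − v²/r) = 780 × (9.8 − (22.7)²/231) = 780 × (9.8 − 2.231) = 780 × 7.569 = 5904 N.

5900 N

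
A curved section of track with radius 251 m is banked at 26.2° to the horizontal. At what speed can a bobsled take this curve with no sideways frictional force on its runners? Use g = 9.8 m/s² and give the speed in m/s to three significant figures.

34.8 m/s

On a frictionless banked curve, N sinθ = mv²/r and N cosθ = mg, so tanθ = v²/(rg).
v = √(r g tanθ) = √(251 × 9.8 × tan 26.2°) = √(251 × 9.8 × 0.4921) = √1210 = 34.79 m/s.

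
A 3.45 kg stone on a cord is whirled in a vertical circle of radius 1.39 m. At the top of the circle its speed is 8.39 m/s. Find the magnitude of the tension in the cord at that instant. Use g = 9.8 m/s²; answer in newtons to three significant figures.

141 N

At the top, both T and the weight mg point inward (toward the centre), so T + mg = mv²/r.
T = m(v²/r − g) = 3.45 × ((8.39)²/1.39 − 9.8) = 3.45 × (50.64 − 9.8) = 3.45 × 40.84 = 140.9 N.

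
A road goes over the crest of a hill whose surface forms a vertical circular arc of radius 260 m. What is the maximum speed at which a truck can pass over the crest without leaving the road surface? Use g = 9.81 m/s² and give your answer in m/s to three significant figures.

50.5 m/s

At the crest the centre of the circle is below the truck, so the net downward (centripetal) force is mg − N = mv²/r.
The truck leaves the road when N → 0, giving v_max = √(g r) = √(9.81 × 260) = 50.50 m/s.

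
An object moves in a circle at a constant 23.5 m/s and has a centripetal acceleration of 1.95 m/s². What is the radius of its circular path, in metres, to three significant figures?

283 m

a_c = v²/r ⇒ r = v²/a_c = (23.5)²/1.95 = 552.2/1.95 = 283.2 m.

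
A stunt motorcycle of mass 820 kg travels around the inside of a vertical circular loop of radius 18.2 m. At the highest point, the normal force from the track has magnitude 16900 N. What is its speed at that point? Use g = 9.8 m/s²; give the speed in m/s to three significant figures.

23.5 m/s

At the top, N + mg = mv²/r, so v = √(r(N/m + g)) = √(18.2 × (16900/820 + 9.8)) = √(18.2 × 30.41) = √553.5 = 23.53 m/s.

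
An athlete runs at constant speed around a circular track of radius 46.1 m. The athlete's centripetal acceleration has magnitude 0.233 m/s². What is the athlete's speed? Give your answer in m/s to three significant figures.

a_c = v²/r ⇒ v = √(a_c · r) = √(0.233 × 46.1) = √10.74 = 3.277 m/s.

3.28 m/s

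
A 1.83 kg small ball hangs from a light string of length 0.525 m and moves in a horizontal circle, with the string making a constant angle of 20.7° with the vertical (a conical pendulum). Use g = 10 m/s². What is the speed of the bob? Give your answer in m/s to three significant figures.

The radius of the circle is r = L sinθ = 0.525 × sin 20.7° = 0.1856 m.
Horizontally T sinθ = mv²/r and vertically T cosθ = mg, so tanθ = v²/(rg).
v = √(r g tanθ) = √(0.1856 × 10.0 × 0.3779) = √0.7012 = 0.8374 m/s.

0.837 m/s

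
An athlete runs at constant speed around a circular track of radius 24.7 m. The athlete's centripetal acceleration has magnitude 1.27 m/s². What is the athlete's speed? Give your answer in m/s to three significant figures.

5.60 m/s

a_c = v²/r ⇒ v = √(a_c · r) = √(1.27 × 24.7) = √31.37 = 5.601 m/s.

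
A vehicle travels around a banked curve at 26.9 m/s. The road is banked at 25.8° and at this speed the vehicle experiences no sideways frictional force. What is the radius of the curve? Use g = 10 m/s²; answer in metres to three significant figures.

Frictionless banking: tanθ = v²/(rg), so r = v²/(g tanθ).
r = (26.9)²/(10.0 × tan 25.8°) = 723.6/(10.0 × 0.4834) = 723.6/4.834 = 149.7 m.

150 m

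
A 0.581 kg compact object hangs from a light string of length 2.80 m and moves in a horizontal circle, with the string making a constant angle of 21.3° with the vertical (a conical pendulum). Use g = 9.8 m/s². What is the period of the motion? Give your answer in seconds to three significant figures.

r = L sinθ = 1.017 m. From T sinθ = mω²r and T cosθ = mg: tanθ = ω²r/g, so ω² = g tanθ / r = g/(L cosθ).
ω = √(g/(L cosθ)) = √(9.8/(2.80 × 0.9317)) = √3.757 = 1.938 rad/s.
Period = 2π/ω = 3.242 s.

3.24 s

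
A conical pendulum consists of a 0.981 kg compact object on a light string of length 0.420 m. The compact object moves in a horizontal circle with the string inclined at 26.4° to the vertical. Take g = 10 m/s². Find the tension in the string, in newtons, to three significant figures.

11.0 N

Vertically the bob has no acceleration, so T cosθ = mg.
T = mg/cosθ = 0.981 × 10.0 / cos 26.4° = 9.810/0.8957 = 10.95 N.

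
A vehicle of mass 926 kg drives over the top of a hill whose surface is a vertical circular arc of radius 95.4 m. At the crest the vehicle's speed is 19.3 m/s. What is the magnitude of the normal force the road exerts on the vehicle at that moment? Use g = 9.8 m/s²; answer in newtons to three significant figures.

5460 N

At the crest the centripetal acceleration points downward (toward the centre of the arc), so mg − N = mv²/r.
N = m(g − v²/r) = 926 × (9.8 − (19.3)²/95.4) = 926 × (9.8 − 3.905) = 926 × 5.895 = 5459 N.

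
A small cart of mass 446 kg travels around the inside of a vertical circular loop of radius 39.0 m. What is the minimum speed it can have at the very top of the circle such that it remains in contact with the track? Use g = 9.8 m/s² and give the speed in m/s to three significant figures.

19.5 m/s

At the highest point the centre is directly below, so both the weight and N act inward: N + mg = mv²/r.
At minimum speed N → 0, so mg = mv_min²/r ⇒ v_min = √(g r) = √(9.8 × 39.0) = 19.55 m/s.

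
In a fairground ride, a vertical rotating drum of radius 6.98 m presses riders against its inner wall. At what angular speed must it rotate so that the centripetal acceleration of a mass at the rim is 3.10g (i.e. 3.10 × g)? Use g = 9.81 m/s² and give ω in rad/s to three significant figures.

2.09 rad/s

Centripetal acceleration a_c = ω²r. Setting ω²r = 3.10g:
ω = √(3.10g / r) = √(3.10 × 9.81 / 6.98) = √4.357 = 2.087 rad/s.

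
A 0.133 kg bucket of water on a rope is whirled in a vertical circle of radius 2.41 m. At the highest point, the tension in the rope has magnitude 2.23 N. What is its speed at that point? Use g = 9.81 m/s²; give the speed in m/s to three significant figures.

At the top, T + mg = mv²/r, so v = √(r(T/m + g)) = √(2.41 × (2.23/0.133 + 9.81)) = √(2.41 × 26.58) = √64.05 = 8.003 m/s.

8.00 m/s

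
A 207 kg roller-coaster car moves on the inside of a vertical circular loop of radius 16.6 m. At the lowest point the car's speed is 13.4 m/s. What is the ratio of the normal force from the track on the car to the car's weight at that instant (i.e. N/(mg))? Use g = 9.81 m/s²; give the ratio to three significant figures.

At the bottom, N − mg = mv²/r, so N = m(v²/r + g) and N/(mg) = v²/(rg) + 1 = (13.4)²/(16.6 × 9.81) + 1 = 1.103 + 1 = 2.103.

2.10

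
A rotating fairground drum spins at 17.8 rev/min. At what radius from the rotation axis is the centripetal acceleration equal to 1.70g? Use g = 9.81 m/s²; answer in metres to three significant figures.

4.80 m

ω = 17.8 rev/min × 2π/60 = 1.864 rad/s.
a_c = ω²r = 1.70g ⇒ r = 1.70 × 9.81 / (1.864)² = 16.68/3.475 = 4.800 m.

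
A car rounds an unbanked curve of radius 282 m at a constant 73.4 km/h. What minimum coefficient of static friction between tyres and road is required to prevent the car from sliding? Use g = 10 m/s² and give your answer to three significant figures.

v = 73.4/3.6 = 20.39 m/s.
Friction provides the centripetal force: μ_s m g = m v²/r, so μ_s = v²/(g r) = (20.39)²/(10.0 × 282) = 415.7/2820 = 0.1474.

0.147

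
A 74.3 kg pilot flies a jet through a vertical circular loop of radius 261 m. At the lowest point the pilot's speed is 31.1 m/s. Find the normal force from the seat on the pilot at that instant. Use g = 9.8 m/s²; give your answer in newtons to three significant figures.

1000 N

At the lowest point, N points up (toward the centre) and the weight mg points down (away from the centre), so the net inward force is N − mg = mv²/r.
N = m(v²/r + g) = 74.3 × ((31.1)²/261 + 9.8) = 74.3 × (3.706 + 9.8) = 74.3 × 13.51 = 1003 N.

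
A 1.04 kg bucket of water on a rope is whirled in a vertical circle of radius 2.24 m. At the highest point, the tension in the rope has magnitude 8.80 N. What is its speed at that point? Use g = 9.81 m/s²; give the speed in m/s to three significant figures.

At the top, T + mg = mv²/r, so v = √(r(T/m + g)) = √(2.24 × (8.80/1.04 + 9.81)) = √(2.24 × 18.27) = √40.93 = 6.398 m/s.

6.40 m/s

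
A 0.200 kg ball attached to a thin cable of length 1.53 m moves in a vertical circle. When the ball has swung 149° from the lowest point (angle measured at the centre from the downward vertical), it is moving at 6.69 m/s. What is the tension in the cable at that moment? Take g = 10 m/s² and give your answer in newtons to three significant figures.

4.14 N

Take the radial direction toward the centre of the circle as positive. The component of the weight along the string toward the centre is −mg cos φ (φ measured from the bottom), so Newton's second law along the string gives T − mg cos φ = m v²/r.
cos 149° = -0.8572, so T = m(v²/r + g cos φ) = 0.200 × ((6.69)²/1.53 + 10.0 × -0.8572) = 0.200 × (29.25 + (-8.572)) = 0.200 × 20.68 = 4.136 N.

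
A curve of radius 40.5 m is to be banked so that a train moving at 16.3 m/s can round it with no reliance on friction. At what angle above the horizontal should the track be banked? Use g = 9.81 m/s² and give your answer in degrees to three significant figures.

With no friction, the horizontal component of the normal force provides the centripetal force: N sinθ = mv²/r, while N cosθ = mg vertically.
Dividing: tanθ = v²/(r g) = (16.3)²/(40.5 × 9.81) = 265.7/397.3 = 0.6687.
θ = arctan(0.6687) = 33.77°.

33.8°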